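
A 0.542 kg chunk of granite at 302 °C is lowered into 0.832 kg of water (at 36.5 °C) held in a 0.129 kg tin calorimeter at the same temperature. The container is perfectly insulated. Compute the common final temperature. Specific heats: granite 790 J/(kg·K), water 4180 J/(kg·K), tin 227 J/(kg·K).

T_f = Σ m_i c_i T_i / Σ m_i c_i:
T_f = (428.18·302 + 3477.8·36.5 + 29.28·36.5) / (428.18 + 3477.8 + 29.28)
    = 257317 / 3935.2 ≈ 65.39 °C

T_f ≈ 65.4 °C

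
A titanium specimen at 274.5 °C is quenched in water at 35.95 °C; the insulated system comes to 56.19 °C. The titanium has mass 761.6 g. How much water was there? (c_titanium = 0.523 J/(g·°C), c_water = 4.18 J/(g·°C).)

Let T be the final temperature. ΣQ_i = 0:
761.6×0.523×(56.19 − 274.5) + m×4.18×(56.19 − 35.95) = 0
84.6 m = 86957
m = 86957/84.6 ≈ 1028 g

m ≈ 1030 g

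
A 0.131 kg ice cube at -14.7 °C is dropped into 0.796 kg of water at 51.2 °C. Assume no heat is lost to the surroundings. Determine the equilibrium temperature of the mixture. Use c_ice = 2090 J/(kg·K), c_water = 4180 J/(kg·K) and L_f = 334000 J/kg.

Energy conservation, ΣQ = 0:
warm ice to 0 °C: 0.131·2090·(0 − (-14.7)) = 4024.7
  melt ice: 0.131·334000 = 43754
  warm the meltwater: 547.58 T
  water cools: 0.796·4180·(T − 51.2) = 3327.3(T − 51.2)
3874.9 T = 170357 − 47779 = 122578
T ≈ 31.63 °C (positive, so assuming full melt was valid).

T_f ≈ 31.6 °C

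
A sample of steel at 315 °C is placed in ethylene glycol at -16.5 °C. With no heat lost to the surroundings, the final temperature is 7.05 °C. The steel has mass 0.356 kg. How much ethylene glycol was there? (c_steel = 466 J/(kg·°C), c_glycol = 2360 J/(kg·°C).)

Setting the total heat transfer to zero:
0.356×466×(7.05 − 315) + m×2360×(7.05 − (-16.5)) = 0
55578 m = 51088
m = 51088/55578 ≈ 0.9192 kg

m ≈ 0.919 kg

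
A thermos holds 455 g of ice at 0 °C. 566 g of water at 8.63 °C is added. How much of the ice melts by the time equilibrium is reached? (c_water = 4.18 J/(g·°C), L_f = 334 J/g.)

Water can give up m c ΔT = 566·4.18·8.63 = 20418 J before reaching 0 °C.
Fully melting the ice requires m_ice L_f = 455·334 = 151970 J.
20418 J < 151970 J, so only part of the ice melts and the system sits at 0 °C.
m_melt = 20418 / L_f = 61.13 g.

m_melted ≈ 61.1 g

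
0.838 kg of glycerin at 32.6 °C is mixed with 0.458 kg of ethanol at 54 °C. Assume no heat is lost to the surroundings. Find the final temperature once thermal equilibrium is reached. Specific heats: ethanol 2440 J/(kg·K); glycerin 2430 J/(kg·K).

T_f ≈ 40.2 °C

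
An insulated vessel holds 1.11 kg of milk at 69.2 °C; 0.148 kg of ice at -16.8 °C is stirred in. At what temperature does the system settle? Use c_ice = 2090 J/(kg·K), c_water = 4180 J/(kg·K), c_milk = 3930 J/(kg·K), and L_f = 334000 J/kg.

T_f ≈ 49.6 °C

Energy conservation, ΣQ = 0:
warm ice to 0 °C: 0.148·2090·(0 − (-16.8)) = 5196.6; melt ice: 0.148·334000 = 49432; meltwater 0→T: 0.148·4180·T = 618.64 T; milk cools: 1.11·3930·(T − 69.2) = 4362.3(T − 69.2)
4980.9 T = 301871 − 54629 = 247243
T ≈ 49.64 °C. Since T > 0 °C, the all-ice-melts assumption holds.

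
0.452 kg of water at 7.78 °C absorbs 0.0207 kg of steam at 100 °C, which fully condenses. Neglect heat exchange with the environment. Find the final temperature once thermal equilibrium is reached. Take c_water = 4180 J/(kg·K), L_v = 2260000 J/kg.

T_f ≈ 35.5 °C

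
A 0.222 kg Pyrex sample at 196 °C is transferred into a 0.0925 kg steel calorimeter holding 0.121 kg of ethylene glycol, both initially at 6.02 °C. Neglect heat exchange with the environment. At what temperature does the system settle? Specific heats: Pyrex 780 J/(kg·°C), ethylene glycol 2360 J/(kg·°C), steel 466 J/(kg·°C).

T_f ≈ 71.6 °C

Heat gained plus heat lost sum to zero:
0.222·780·(T − 196) + 0.121·2360·(T − 6.02) + 0.0925·466·(T − 6.02) = 0
(173.16 + 285.56 + 43.1) T = 173.16·196 + 285.56·6.02 + 43.1·6.02
T ≈ 71.57 °C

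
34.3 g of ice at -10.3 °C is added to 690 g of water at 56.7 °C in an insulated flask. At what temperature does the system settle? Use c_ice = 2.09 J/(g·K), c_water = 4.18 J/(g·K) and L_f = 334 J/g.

T_f ≈ 50.0 °C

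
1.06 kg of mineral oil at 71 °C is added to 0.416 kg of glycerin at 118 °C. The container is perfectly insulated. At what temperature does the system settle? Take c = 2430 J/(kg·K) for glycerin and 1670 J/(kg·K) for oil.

|Q_glycerin| = |Q_oil|:
0.416*2430*(118 − T) = 1.06*1670*(T − 71)
1010.9(118 − T) = 1770.2(T − 71)
2781.1 T = 244968  ⇒  T ≈ 88.08 °C

T_f ≈ 88.1 °C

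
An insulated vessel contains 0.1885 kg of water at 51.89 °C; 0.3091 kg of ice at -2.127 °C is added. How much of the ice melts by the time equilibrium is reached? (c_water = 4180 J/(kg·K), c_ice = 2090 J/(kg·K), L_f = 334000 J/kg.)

m_melted ≈ 0.118 kg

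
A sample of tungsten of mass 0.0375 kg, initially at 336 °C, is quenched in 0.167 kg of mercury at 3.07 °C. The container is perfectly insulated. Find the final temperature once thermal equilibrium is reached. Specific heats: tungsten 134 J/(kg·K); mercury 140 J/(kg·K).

T_f ≈ 62.0 °C

|Q_tungsten| = |Q_mercury|:
0.0375·134·(336 − T) = 0.167·140·(T − 3.07)
5.025(336 − T) = 23.38(T − 3.07)
28.41 T = 1760.2  ⇒  T ≈ 61.97 °C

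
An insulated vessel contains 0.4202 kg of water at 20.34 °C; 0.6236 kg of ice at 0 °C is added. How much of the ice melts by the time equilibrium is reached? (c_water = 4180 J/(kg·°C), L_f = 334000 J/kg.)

Cooling the water to 0 °C releases 0.4202·4180·20.34 = 35726 J.
Fully melting the ice requires m_ice L_f = 0.6236·334000 = 208282 J.
Since 35726 < 208282 J, not all the ice melts; equilibrium is at 0 °C.
m_melt = 35726 / L_f = 0.107 kg.

m_melted ≈ 0.107 kg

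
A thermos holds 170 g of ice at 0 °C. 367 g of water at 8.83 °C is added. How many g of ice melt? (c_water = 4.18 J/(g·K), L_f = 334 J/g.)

m_melted ≈ 40.6 g

Heat available from the water dropping to 0 °C: 367×4.18×8.83 = 13546 J.
Fully melting the ice requires m_ice L_f = 170×334 = 56780 J.
13546 J < 56780 J, so only part of the ice melts and the system sits at 0 °C.
m_melt = 13546 / L_f = 40.56 g.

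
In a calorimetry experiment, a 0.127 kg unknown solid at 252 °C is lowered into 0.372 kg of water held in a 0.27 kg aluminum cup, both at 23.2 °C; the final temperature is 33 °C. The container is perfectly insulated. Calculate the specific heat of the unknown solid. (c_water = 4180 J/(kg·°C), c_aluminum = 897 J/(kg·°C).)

Conservation of energy gives ΣQ = 0:
0.127·c·(33 − 252) + 0.372·4180·(33 − 23.2) + 0.27·897·(33 − 23.2) = 0
-27.81 c = -17612
c = -17612/-27.81 ≈ 633.2 J/(kg·°C)

c ≈ 633 J/(kg·°C)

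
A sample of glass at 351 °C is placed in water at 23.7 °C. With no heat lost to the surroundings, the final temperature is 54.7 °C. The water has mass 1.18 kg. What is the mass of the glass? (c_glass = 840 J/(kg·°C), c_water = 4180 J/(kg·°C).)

m ≈ 0.614 kg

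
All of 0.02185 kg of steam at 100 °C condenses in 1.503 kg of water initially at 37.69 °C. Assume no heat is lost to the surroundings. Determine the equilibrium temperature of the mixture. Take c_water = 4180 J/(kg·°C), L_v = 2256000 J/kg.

Sum of m c ΔT and latent-heat terms is zero:
condense steam: −0.02185×2256000 = −49294
  condensate cools 100→T: 0.02185×4180×(T − 100) = 91.33(T − 100)
  original water: 6282.5(T − 37.69)
6373.9 T = 49294 + 9133.3 + 236789 = 295216
T ≈ 46.32 °C, under the boiling point, so the assumption holds.

T_f ≈ 46.3 °C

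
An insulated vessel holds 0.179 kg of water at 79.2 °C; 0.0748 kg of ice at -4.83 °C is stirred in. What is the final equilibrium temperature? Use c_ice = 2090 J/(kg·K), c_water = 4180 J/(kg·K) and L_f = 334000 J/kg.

Taking heat into each body as positive, Σ m c ΔT = 0:
warm ice to 0 °C: 0.0748×2090×(0 − (-4.83)) = 755.08; melt ice: 0.0748×334000 = 24983; warm the meltwater: 312.66 T; water: 748.22(T − 79.2)
1060.9 T = 59259 − 25738 = 33521
T ≈ 31.60 °C. Since T > 0 °C, the all-ice-melts assumption holds.

T_f ≈ 31.6 °C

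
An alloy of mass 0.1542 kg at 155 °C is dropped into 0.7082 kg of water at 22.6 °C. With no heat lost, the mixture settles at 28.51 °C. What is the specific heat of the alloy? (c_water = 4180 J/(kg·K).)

c ≈ 897 J/(kg·K)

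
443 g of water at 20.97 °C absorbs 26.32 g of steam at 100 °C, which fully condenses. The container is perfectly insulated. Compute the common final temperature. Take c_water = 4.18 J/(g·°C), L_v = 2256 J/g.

T_f ≈ 55.7 °C

Energy balance with sensible and latent terms:
condense steam: −26.32·2256 = −59378; condensate cools 100→T: 26.32·4.18·(T − 100) = 110.02(T − 100); original water: 1851.7(T − 20.97)
1961.8 T = 59378 + 11002 + 38831 = 109211
T ≈ 55.67 °C, under the boiling point, so the assumption holds.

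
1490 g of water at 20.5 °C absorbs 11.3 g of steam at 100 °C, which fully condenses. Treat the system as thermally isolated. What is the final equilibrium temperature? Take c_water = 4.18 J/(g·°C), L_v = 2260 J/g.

T_f ≈ 25.2 °C

Sum of m c ΔT and latent-heat terms is zero:
condense steam: −11.3·2260 = −25538
  condensate cools 100→T: 11.3·4.18·(T − 100) = 47.23(T − 100)
  original water: 6228.2(T − 20.5)
6275.4 T = 25538 + 4723.4 + 127678 = 157940
T ≈ 25.17 °C (< 100 °C, so full condensation is consistent).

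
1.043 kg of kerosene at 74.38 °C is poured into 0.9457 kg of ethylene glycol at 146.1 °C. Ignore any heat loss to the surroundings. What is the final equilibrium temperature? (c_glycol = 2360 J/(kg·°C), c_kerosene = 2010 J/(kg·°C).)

Taking heat into each body as positive, Σ m c ΔT = 0:
0.9457·2360·(T − 146.1) + 1.043·2010·(T − 74.38) = 0
2231.9(T − 146.1) + 2096.4(T − 74.38) = 0
(2231.9 + 2096.4) T = 2231.9·146.1 + 2096.4·74.38
T ≈ 111.36 °C

T_f ≈ 111.4 °C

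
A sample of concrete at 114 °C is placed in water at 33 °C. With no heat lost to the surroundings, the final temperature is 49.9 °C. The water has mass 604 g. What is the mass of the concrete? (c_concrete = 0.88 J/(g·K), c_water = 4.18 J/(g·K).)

|Q_concrete| = |Q_water|:
m·0.88·(114 − 49.9) = 604·4.18·(49.9 − 33)
56.41 m = 42668  ⇒  m ≈ 756.4 g

m ≈ 756 g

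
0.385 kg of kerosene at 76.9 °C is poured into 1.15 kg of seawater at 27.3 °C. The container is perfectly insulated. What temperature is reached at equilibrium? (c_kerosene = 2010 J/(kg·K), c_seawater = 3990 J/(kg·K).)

T_f ≈ 34.5 °C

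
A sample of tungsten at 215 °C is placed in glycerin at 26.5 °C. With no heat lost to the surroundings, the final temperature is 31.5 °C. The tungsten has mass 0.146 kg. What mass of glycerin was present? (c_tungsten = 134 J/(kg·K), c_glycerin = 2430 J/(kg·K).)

Heat lost by the tungsten = heat gained by the glycerin:
0.146×134×(215 − 31.5) = m×2430×(31.5 − 26.5)
12150 m = 3590  ⇒  m ≈ 0.2955 kg

m ≈ 0.295 kg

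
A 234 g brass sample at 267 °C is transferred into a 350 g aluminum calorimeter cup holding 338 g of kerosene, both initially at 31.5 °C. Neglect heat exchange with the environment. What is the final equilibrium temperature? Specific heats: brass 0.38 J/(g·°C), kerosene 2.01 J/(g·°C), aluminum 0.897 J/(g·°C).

T_f ≈ 50.8 °C

T_f is the heat-capacity-weighted average of the initial temperatures:
T_f = (88.92×267 + 679.38×31.5 + 313.95×31.5) / (88.92 + 679.38 + 313.95)
    = 55032 / 1082.2 ≈ 50.85 °C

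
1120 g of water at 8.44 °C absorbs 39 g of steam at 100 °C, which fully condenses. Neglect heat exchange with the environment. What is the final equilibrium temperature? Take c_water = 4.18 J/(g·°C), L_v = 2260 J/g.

T_f ≈ 29.7 °C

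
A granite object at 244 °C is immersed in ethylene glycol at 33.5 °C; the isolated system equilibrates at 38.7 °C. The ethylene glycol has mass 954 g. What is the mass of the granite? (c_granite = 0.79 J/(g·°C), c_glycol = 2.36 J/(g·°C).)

|Q_granite| = |Q_glycol|:
m×0.79×(244 − 38.7) = 954×2.36×(38.7 − 33.5)
162.19 m = 11707  ⇒  m ≈ 72.19 g

m ≈ 72.2 g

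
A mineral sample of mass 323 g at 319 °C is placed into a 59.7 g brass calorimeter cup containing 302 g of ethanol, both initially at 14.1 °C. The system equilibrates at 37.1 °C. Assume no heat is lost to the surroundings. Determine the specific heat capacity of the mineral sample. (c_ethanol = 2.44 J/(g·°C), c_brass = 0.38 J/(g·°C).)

c ≈ 0.192 J/(g·°C)

Net heat exchanged in the isolated system is zero:
323×c×(37.1 − 319) + 302×2.44×(37.1 − 14.1) + 59.7×0.38×(37.1 − 14.1) = 0
-91054 c = -17470
c = -17470/-91054 ≈ 0.1919 J/(g·°C)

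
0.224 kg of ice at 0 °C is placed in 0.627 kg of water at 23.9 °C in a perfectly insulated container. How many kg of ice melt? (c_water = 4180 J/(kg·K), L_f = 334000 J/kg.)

Cooling the water to 0 °C releases 0.627×4180×23.9 = 62639 J.
To melt every bit of ice: 0.224×334000 = 74816 J.
62639 J < 74816 J, so only part of the ice melts and the system sits at 0 °C.
Mass melted = 62639/334000 ≈ 0.1875 kg.

m_melted ≈ 0.188 kg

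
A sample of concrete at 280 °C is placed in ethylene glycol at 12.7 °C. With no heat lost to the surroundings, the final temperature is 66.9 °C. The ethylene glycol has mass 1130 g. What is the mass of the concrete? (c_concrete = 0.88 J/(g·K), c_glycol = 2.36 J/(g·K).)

m ≈ 771 g

Conservation of energy gives ΣQ = 0:
m·0.88·(66.9 − 280) + 1130·2.36·(66.9 − 12.7) = 0
-187.53 m = -144541
m = -144541/-187.53 ≈ 770.8 g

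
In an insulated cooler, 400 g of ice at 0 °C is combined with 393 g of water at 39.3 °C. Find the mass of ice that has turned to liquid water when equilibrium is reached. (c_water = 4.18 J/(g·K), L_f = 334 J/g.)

Heat available from the water dropping to 0 °C: 393·4.18·39.3 = 64560 J.
To melt every bit of ice: 400·334 = 133600 J.
64560 J < 133600 J, so only part of the ice melts and the system sits at 0 °C.
m_melted·334 = 64560  ⇒  m_melted ≈ 193.3 g.

m_melted ≈ 193 g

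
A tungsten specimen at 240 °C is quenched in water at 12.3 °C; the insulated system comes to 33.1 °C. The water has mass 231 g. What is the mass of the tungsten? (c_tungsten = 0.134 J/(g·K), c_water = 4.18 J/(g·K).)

Setting the total heat transfer to zero:
m×0.134×(33.1 − 240) + 231×4.18×(33.1 − 12.3) = 0
-27.72 m = -20084
m = -20084/-27.72 ≈ 724.4 g

m ≈ 724 g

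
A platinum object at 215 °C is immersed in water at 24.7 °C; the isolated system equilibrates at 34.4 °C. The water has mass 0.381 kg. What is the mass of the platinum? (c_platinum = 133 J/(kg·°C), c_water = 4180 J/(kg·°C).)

m ≈ 0.643 kg

Setting the total heat transfer to zero:
m·133·(34.4 − 215) + 0.381·4180·(34.4 − 24.7) = 0
-24020 m = -15448
m = -15448/-24020 ≈ 0.6431 kg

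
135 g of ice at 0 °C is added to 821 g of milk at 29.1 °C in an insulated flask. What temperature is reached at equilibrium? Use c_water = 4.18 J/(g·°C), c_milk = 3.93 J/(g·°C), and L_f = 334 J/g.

T_f ≈ 12.9 °C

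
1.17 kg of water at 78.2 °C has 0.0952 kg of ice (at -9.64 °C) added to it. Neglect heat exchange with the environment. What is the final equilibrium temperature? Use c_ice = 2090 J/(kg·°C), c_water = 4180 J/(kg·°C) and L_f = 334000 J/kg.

T_f ≈ 65.9 °C

Taking heat into each body as positive, Σ m c ΔT = 0:
warm ice to 0 °C: 0.0952×2090×(0 − (-9.64)) = 1918.1
  latent heat to melt: 0.0952×334000 = 31797
  warm the meltwater: 397.94 T
  water: 4890.6(T − 78.2)
5288.5 T = 382445 − 33715 = 348730
T ≈ 65.94 °C (positive, so assuming full melt was valid).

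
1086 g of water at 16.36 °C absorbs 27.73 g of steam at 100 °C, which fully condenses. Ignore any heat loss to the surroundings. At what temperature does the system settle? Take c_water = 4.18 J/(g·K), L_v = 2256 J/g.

T_f ≈ 31.9 °C

Heat gained plus heat lost sum to zero:
latent heat released on condensation: 27.73·2256 = 62559; condensate cools 100→T: 27.73·4.18·(T − 100) = 115.91(T − 100); original water: 4539.5(T − 16.36)
4655.4 T = 62559 + 11591 + 74266 = 148416
T ≈ 31.88 °C — below 100 °C, confirming all the steam condensed.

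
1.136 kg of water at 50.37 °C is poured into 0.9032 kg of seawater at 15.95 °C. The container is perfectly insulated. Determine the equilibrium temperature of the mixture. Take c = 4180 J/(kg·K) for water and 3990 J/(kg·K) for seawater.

T_f ≈ 35.5 °C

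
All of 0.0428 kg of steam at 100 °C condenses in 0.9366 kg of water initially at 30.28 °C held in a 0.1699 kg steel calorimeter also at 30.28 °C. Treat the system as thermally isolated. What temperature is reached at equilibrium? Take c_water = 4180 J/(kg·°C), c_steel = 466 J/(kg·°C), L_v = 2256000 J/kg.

Taking heat into each body as positive, Σ m c ΔT = 0:
condense steam: −0.0428×2256000 = −96557; condensed water 100 °C→T: 178.9(T − 100); original water: 3915(T − 30.28); steel cup: 0.1699×466×(T − 30.28) = 79.17(T − 30.28)
4173.1 T = 96557 + 17890 + 120943 = 235390
T ≈ 56.41 °C (< 100 °C, so full condensation is consistent).

T_f ≈ 56.4 °C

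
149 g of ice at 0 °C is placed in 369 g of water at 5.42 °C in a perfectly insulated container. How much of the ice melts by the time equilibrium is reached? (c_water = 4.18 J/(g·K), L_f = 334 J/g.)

m_melted ≈ 25 g

Cooling the water to 0 °C releases 369×4.18×5.42 = 8359.9 J.
Melting all 149 g of ice would need 149×334 = 49766 J.
Since 8359.9 < 49766 J, not all the ice melts; equilibrium is at 0 °C.
m_melted×334 = 8359.9  ⇒  m_melted ≈ 25.03 g.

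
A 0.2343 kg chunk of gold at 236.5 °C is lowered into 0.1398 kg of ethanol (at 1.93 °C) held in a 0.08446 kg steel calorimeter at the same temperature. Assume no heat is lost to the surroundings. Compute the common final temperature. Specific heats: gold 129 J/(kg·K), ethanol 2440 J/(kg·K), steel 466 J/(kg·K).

T_f ≈ 19.2 °C

Heat gained plus heat lost sum to zero:
0.2343×129×(T − 236.5) + 0.1398×2440×(T − 1.93) + 0.08446×466×(T − 1.93) = 0
(30.22 + 341.11 + 39.36) T = 30.22×236.5 + 341.11×1.93 + 39.36×1.93
T = 7882.4 / 410.7 = 19.2 °C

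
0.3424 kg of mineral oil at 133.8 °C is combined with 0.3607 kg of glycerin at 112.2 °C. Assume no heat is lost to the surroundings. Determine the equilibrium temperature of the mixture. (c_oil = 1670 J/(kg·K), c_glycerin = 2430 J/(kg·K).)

Setting the total heat transfer to zero:
0.3424×1670×(T − 133.8) + 0.3607×2430×(T − 112.2) = 0
571.81(T − 133.8) + 876.5(T − 112.2) = 0
(571.81 + 876.5) T = 571.81×133.8 + 876.5×112.2
T = 174851/1448.3 ≈ 120.73 °C

T_f ≈ 120.7 °C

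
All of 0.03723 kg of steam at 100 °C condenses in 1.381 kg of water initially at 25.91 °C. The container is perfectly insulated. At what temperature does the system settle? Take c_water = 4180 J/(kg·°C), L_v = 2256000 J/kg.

Taking heat into each body as positive, Σ m c ΔT = 0:
condense steam: −0.03723×2256000 = −83991
  condensed water 100 °C→T: 155.62(T − 100)
  original water: 5772.6(T − 25.91)
5928.2 T = 83991 + 15562 + 149568 = 249121
T ≈ 42.02 °C, under the boiling point, so the assumption holds.

T_f ≈ 42.0 °C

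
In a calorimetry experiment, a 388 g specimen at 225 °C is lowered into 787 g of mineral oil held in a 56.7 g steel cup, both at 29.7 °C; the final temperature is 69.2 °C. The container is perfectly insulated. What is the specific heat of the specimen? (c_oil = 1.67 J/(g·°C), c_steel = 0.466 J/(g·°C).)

Taking heat into each body as positive, Σ m c ΔT = 0:
388·c·(69.2 − 225) + 787·1.67·(69.2 − 29.7) + 56.7·0.466·(69.2 − 29.7) = 0
-60450 c = -52958
c = -52958/-60450 ≈ 0.8761 J/(g·°C)

c ≈ 0.876 J/(g·°C)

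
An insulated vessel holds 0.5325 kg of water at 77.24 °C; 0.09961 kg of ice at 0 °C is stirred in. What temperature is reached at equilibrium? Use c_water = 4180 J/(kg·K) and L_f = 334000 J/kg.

T_f ≈ 52.5 °C

Conservation of energy gives ΣQ = 0:
latent heat to melt: 0.09961·334000 = 33270; warm the meltwater: 416.37 T; water: 2225.8(T − 77.24)
2642.2 T = 171925 − 33270 = 138655
T ≈ 52.48 °C (positive, so assuming full melt was valid).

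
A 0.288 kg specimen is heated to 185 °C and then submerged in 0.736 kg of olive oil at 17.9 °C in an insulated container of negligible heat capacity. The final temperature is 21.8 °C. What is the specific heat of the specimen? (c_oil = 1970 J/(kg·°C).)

c ≈ 120 J/(kg·°C)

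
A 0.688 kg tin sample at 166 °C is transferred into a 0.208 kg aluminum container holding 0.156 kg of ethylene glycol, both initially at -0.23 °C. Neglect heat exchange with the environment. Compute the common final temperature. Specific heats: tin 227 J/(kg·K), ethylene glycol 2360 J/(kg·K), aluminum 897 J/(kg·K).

T_f ≈ 36.3 °C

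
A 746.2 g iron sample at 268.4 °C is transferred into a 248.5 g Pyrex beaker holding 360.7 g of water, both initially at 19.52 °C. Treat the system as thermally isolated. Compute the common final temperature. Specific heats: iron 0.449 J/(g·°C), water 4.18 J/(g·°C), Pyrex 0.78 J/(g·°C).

T_f is the heat-capacity-weighted average of the initial temperatures:
T_f = (335.04×268.4 + 1507.7×19.52 + 193.83×19.52) / (335.04 + 1507.7 + 193.83)
    = 123140 / 2036.6 ≈ 60.46 °C

T_f ≈ 60.5 °C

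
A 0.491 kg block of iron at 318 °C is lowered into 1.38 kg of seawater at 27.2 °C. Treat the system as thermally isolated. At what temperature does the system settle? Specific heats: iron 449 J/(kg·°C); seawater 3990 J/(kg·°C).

|Q_iron| = |Q_seawater|:
0.491×449×(318 − T) = 1.38×3990×(T − 27.2)
220.46(318 − T) = 5506.2(T − 27.2)
5726.7 T = 219875  ⇒  T ≈ 38.39 °C

T_f ≈ 38.4 °C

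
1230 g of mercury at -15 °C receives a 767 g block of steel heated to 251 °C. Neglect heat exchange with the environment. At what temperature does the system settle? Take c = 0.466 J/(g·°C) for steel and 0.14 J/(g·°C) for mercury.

T_f ≈ 164.5 °C

Setting the total heat transfer to zero:
767*0.466*(T − 251) + 1230*0.14*(T − (-15)) = 0
357.42(T − 251) + 172.2(T − (-15)) = 0
(357.42 + 172.2) T = 357.42*251 + 172.2*(-15)
T = 87130 / 529.62 = 165 °C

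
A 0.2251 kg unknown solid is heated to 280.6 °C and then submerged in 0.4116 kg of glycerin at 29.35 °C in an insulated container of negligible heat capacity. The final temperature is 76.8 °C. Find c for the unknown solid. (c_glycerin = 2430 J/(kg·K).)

c ≈ 1030 J/(kg·K)

Let T be the final temperature. ΣQ_i = 0:
0.2251×c×(76.8 − 280.6) + 0.4116×2430×(76.8 − 29.35) = 0
-45.88 c = -47459
c = -47459/-45.88 ≈ 1035 J/(kg·K)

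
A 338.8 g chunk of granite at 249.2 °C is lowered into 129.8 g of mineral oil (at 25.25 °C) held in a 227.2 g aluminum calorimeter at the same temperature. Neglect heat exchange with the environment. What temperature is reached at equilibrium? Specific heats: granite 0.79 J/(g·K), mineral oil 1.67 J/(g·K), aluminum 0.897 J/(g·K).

T_f ≈ 112.3 °C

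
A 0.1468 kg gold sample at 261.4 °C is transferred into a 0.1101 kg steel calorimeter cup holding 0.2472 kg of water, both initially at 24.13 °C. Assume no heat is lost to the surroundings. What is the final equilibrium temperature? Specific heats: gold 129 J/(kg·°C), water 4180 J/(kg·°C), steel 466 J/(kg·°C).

T_f ≈ 28.2 °C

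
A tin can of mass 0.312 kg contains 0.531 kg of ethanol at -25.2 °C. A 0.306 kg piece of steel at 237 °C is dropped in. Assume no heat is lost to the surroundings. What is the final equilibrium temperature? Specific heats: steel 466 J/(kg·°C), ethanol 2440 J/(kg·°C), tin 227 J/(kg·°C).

T_f ≈ -0.4 °C

Heat gained plus heat lost sum to zero:
0.306·466·(T − 237) + 0.531·2440·(T − (-25.2)) + 0.312·227·(T − (-25.2)) = 0
1509.1 T = -639.64
T = -639.64 / 1509.1 = -0.424 °C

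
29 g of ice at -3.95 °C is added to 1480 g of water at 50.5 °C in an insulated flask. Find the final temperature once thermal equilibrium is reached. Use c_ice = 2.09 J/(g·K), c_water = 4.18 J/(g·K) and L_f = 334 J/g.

T_f ≈ 48.0 °C

Sum of m c ΔT and latent-heat terms is zero:
ice -3.95→0 °C: 29·2.09·3.95 = 239.41
  fusion: m_ice L_f = 29·334 = 9686
  meltwater 0→T: 29·4.18·T = 121.22 T
  water cools: 1480·4.18·(T − 50.5) = 6186.4(T − 50.5)
6307.6 T = 312413 − 9925.4 = 302488
T ≈ 47.96 °C. Since T > 0 °C, the all-ice-melts assumption holds.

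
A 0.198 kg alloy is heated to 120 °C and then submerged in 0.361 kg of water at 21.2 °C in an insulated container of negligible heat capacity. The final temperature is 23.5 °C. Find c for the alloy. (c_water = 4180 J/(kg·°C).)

c ≈ 182 J/(kg·°C)

Energy conservation, ΣQ = 0:
0.198×c×(23.5 − 120) + 0.361×4180×(23.5 − 21.2) = 0
-19.11 c = -3470.7
c = -3470.7/-19.11 ≈ 181.6 J/(kg·°C)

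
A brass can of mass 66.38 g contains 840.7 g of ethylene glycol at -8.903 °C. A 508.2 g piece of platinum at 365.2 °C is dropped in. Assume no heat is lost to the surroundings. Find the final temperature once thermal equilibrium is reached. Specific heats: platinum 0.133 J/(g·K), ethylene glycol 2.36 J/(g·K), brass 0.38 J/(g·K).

T_f ≈ 3.3 °C

Let T be the final temperature. ΣQ_i = 0:
508.2×0.133×(T − 365.2) + 840.7×2.36×(T − (-8.903)) + 66.38×0.38×(T − (-8.903)) = 0
67.59(T − 365.2) + 1984.1(T − (-8.903)) + 25.22(T − (-8.903)) = 0
(67.59 + 1984.1 + 25.22) T = 67.59×365.2 + 1984.1×(-8.903) + 25.22×(-8.903)
T = 6795.5 / 2076.9 = 3.27 °C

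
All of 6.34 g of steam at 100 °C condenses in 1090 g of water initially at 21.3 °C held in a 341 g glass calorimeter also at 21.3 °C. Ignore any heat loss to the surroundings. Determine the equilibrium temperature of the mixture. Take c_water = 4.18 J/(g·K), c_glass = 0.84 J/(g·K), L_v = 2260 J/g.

Net heat exchanged in the isolated system is zero:
steam→water at 100 °C releases m L_v = 6.34·2260 = 14328; condensed water 100 °C→T: 26.5(T − 100); water warms: 1090·4.18·(T − 21.3) = 4556.2(T − 21.3); glass cup: 341·0.84·(T − 21.3) = 286.44(T − 21.3)
4869.1 T = 14328 + 2650.1 + 103148 = 120127
T ≈ 24.67 °C (< 100 °C, so full condensation is consistent).

T_f ≈ 24.7 °C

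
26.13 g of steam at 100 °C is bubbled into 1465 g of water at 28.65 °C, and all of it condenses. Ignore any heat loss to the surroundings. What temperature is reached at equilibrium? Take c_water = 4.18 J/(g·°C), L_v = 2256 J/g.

Net heat exchanged in the isolated system is zero:
steam→water at 100 °C releases m L_v = 26.13×2256 = 58949; condensate cools 100→T: 26.13×4.18×(T − 100) = 109.22(T − 100); original water: 6123.7(T − 28.65)
6232.9 T = 58949 + 10922 + 175444 = 245316
T ≈ 39.36 °C, under the boiling point, so the assumption holds.

T_f ≈ 39.4 °C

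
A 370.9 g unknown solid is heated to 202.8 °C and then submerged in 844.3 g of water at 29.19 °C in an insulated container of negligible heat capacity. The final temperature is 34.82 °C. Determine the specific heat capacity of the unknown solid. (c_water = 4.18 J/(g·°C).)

Conservation of energy gives ΣQ = 0:
370.9·c·(34.82 − 202.8) + 844.3·4.18·(34.82 − 29.19) = 0
-62304 c = -19869
c = -19869/-62304 ≈ 0.3189 J/(g·°C)

c ≈ 0.319 J/(g·°C)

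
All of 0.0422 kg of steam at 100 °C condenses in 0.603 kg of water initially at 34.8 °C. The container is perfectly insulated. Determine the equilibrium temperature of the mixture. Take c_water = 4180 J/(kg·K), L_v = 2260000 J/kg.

Setting the total heat transfer to zero:
latent heat released on condensation: 0.0422·2260000 = 95372; condensed water 100 °C→T: 176.4(T − 100); original water: 2520.5(T − 34.8)
2696.9 T = 95372 + 17640 + 87715 = 200726
T ≈ 74.43 °C — below 100 °C, confirming all the steam condensed.

T_f ≈ 74.4 °C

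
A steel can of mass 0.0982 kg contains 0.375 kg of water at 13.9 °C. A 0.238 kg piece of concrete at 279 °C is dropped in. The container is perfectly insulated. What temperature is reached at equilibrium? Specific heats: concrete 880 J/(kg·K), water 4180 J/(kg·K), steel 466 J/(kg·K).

T_f ≈ 44.4 °C

T_f = Σ m_i c_i T_i / Σ m_i c_i:
T_f = (209.44*279 + 1567.5*13.9 + 45.76*13.9) / (209.44 + 1567.5 + 45.76)
    = 80858 / 1822.7 ≈ 44.36 °C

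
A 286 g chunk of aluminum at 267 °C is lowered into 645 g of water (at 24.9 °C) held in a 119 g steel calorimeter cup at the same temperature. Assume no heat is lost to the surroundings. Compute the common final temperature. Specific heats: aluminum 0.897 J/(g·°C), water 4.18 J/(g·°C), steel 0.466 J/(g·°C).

Energy conservation, ΣQ = 0:
286·0.897·(T − 267) + 645·4.18·(T − 24.9) + 119·0.466·(T − 24.9) = 0
(256.54 + 2696.1 + 55.45) T = 256.54·267 + 2696.1·24.9 + 55.45·24.9
T = 137010 / 3008.1 = 45.5 °C

T_f ≈ 45.5 °C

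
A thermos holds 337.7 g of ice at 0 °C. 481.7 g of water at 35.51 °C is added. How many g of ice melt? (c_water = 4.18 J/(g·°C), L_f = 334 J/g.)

Water can give up m c ΔT = 481.7·4.18·35.51 = 71500 J before reaching 0 °C.
Melting all 337.7 g of ice would need 337.7·334 = 112792 J.
71500 J < 112792 J, so only part of the ice melts and the system sits at 0 °C.
m_melt = 71500 / L_f = 214.1 g.

m_melted ≈ 214 g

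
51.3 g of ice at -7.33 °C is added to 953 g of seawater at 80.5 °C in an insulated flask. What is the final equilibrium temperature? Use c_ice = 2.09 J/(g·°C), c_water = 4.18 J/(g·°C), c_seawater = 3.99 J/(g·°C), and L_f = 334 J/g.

Setting the total heat transfer to zero:
ice -7.33→0 °C: 51.3·2.09·7.33 = 785.9; fusion: m_ice L_f = 51.3·334 = 17134; warm the meltwater: 214.43 T; seawater: 3802.5(T − 80.5)
4016.9 T = 306099 − 17920 = 288179
T ≈ 71.74 °C. Since T > 0 °C, the all-ice-melts assumption holds.

T_f ≈ 71.7 °C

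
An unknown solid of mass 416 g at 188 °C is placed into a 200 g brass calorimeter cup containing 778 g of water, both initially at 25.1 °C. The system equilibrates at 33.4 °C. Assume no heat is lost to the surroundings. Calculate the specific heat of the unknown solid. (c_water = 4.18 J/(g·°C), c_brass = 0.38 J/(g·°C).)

c ≈ 0.43 J/(g·°C)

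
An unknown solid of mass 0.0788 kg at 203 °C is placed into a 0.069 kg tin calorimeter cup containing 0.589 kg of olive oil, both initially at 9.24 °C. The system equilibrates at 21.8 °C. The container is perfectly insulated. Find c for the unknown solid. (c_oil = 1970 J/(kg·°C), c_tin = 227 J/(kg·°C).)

Energy conservation, ΣQ = 0:
0.0788×c×(21.8 − 203) + 0.589×1970×(21.8 − 9.24) + 0.069×227×(21.8 − 9.24) = 0
-14.28 c = -14770
c = -14770/-14.28 ≈ 1034 J/(kg·°C)

c ≈ 1030 J/(kg·°C)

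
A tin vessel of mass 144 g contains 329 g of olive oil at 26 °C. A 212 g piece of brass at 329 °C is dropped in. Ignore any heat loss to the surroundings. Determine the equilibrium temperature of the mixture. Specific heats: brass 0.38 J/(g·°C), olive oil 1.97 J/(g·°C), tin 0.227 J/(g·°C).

Let T be the final temperature. ΣQ_i = 0:
212×0.38×(T − 329) + 329×1.97×(T − 26) + 144×0.227×(T − 26) = 0
(80.56 + 648.13 + 32.69) T = 80.56×329 + 648.13×26 + 32.69×26
T ≈ 58.06 °C

T_f ≈ 58.1 °C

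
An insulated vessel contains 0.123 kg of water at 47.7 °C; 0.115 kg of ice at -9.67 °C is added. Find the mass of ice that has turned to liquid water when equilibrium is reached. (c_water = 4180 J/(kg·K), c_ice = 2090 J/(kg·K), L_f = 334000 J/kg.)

Water can give up m c ΔT = 0.123·4180·47.7 = 24524 J before reaching 0 °C.
Of that, 0.115·2090·9.67 = 2324.2 J goes to bring the ice to 0 °C, leaving 22200 J.
Fully melting the ice requires m_ice L_f = 0.115·334000 = 38410 J.
Since 22200 < 38410 J, not all the ice melts; equilibrium is at 0 °C.
m_melted·334000 = 22200  ⇒  m_melted ≈ 0.06647 kg.

m_melted ≈ 0.0665 kg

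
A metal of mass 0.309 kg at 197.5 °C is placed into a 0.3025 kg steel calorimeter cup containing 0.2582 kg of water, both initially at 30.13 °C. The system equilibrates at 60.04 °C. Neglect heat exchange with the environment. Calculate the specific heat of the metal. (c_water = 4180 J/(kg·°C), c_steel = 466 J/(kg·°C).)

Conservation of energy gives ΣQ = 0:
0.309·c·(60.04 − 197.5) + 0.2582·4180·(60.04 − 30.13) + 0.3025·466·(60.04 − 30.13) = 0
-42.48 c = -36497
c = -36497/-42.48 ≈ 859.3 J/(kg·°C)

c ≈ 859 J/(kg·°C)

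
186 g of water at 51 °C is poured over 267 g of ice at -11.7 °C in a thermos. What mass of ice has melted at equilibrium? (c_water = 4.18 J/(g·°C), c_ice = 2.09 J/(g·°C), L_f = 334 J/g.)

Cooling the water to 0 °C releases 186×4.18×51 = 39651 J.
Warming the ice to 0 °C takes 267×2.09×11.7 = 6529 J, leaving 33123 J for melting.
Melting all 267 g of ice would need 267×334 = 89178 J.
33123 J < 89178 J, so only part of the ice melts and the system sits at 0 °C.
m_melted×334 = 33123  ⇒  m_melted ≈ 99.17 g.

m_melted ≈ 99.2 g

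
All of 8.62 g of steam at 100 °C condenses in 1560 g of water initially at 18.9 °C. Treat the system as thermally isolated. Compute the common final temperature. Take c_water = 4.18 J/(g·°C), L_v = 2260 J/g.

T_f ≈ 22.3 °C

Energy balance with sensible and latent terms:
latent heat released on condensation: 8.62×2260 = 19481
  condensed water 100 °C→T: 36.03(T − 100)
  original water: 6520.8(T − 18.9)
6556.8 T = 19481 + 3603.2 + 123243 = 146327
T ≈ 22.32 °C (< 100 °C, so full condensation is consistent).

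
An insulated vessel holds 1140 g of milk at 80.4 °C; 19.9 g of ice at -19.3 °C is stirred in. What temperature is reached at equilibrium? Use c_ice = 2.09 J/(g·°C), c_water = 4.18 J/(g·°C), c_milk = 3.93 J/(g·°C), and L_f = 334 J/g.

Heat gained plus heat lost sum to zero:
warm ice to 0 °C: 19.9·2.09·(0 − (-19.3)) = 802.71; latent heat to melt: 19.9·334 = 6646.6; meltwater 0→T: 19.9·4.18·T = 83.18 T; milk: 4480.2(T − 80.4)
4563.4 T = 360208 − 7449.3 = 352759
T ≈ 77.30 °C — above 0 °C, consistent with complete melting.

T_f ≈ 77.3 °C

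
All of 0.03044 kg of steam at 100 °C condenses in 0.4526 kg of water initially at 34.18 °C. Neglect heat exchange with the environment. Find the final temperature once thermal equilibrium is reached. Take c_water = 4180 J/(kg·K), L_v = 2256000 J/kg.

T_f ≈ 72.3 °C

Taking heat into each body as positive, Σ m c ΔT = 0:
latent heat released on condensation: 0.03044×2256000 = 68673
  condensate cools 100→T: 0.03044×4180×(T − 100) = 127.24(T − 100)
  water warms: 0.4526×4180×(T − 34.18) = 1891.9(T − 34.18)
2019.1 T = 68673 + 12724 + 64664 = 146061
T ≈ 72.34 °C (< 100 °C, so full condensation is consistent).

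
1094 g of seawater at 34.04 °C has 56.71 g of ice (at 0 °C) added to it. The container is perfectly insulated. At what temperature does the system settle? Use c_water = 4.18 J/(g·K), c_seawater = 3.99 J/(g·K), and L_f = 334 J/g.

T_f ≈ 28.2 °C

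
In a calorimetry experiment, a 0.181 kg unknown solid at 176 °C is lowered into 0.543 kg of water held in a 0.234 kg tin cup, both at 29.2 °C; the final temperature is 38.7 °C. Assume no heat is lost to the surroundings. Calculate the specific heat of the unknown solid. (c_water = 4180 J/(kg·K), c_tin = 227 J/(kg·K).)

Taking heat into each body as positive, Σ m c ΔT = 0:
0.181×c×(38.7 − 176) + 0.543×4180×(38.7 − 29.2) + 0.234×227×(38.7 − 29.2) = 0
-24.85 c = -22067
c = -22067/-24.85 ≈ 888 J/(kg·K)

c ≈ 888 J/(kg·K)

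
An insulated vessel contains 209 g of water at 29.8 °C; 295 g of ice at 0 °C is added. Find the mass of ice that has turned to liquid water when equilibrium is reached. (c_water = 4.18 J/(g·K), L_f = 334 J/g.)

m_melted ≈ 77.9 g

Water can give up m c ΔT = 209·4.18·29.8 = 26034 J before reaching 0 °C.
To melt every bit of ice: 295·334 = 98530 J.
Since 26034 < 98530 J, not all the ice melts; equilibrium is at 0 °C.
Mass melted = 26034/334 ≈ 77.95 g.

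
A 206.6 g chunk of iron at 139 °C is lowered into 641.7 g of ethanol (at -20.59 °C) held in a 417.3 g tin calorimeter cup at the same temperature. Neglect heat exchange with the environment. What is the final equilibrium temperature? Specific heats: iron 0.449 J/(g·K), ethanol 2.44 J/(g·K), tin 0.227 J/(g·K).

T_f ≈ -12.1 °C

Heat gained plus heat lost sum to zero:
206.6×0.449×(T − 139) + 641.7×2.44×(T − (-20.59)) + 417.3×0.227×(T − (-20.59)) = 0
92.76(T − 139) + 1565.7(T − (-20.59)) + 94.73(T − (-20.59)) = 0
(92.76 + 1565.7 + 94.73) T = 92.76×139 + 1565.7×(-20.59) + 94.73×(-20.59)
T = -21295 / 1753.2 = -12.1 °C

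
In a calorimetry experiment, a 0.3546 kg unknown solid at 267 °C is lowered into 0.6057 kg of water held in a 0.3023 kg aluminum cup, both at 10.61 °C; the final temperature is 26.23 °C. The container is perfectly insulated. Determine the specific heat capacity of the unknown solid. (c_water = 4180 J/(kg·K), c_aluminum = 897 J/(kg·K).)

c ≈ 513 J/(kg·K)

Conservation of energy gives ΣQ = 0:
0.3546·c·(26.23 − 267) + 0.6057·4180·(26.23 − 10.61) + 0.3023·897·(26.23 − 10.61) = 0
-85.38 c = -43783
c = -43783/-85.38 ≈ 512.8 J/(kg·K)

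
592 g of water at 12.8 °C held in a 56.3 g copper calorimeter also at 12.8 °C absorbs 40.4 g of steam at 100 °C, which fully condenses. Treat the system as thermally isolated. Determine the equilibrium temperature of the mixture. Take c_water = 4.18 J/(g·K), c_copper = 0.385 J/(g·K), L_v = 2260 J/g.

Taking heat into each body as positive, Σ m c ΔT = 0:
steam→water at 100 °C releases m L_v = 40.4×2260 = 91304
  condensate cools 100→T: 40.4×4.18×(T − 100) = 168.87(T − 100)
  water warms: 592×4.18×(T − 12.8) = 2474.6(T − 12.8)
  copper cup: 56.3×0.385×(T − 12.8) = 21.68(T − 12.8)
2665.1 T = 91304 + 16887 + 31952 = 140143
T ≈ 52.58 °C — below 100 °C, confirming all the steam condensed.

T_f ≈ 52.6 °C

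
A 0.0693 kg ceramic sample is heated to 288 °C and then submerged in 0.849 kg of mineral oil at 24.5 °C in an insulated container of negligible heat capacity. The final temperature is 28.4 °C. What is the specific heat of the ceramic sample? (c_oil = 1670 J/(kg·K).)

c ≈ 307 J/(kg·K)

Setting the total heat transfer to zero:
0.0693×c×(28.4 − 288) + 0.849×1670×(28.4 − 24.5) = 0
-17.99 c = -5529.5
c = -5529.5/-17.99 ≈ 307.4 J/(kg·K)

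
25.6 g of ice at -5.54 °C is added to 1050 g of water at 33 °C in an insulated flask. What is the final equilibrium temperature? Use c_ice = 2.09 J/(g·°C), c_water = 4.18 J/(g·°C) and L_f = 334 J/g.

Setting the total heat transfer to zero:
warm ice to 0 °C: 25.6·2.09·(0 − (-5.54)) = 296.41; fusion: m_ice L_f = 25.6·334 = 8550.4; meltwater 0→T: 25.6·4.18·T = 107.01 T; water cools: 1050·4.18·(T − 33) = 4389(T − 33)
4496 T = 144837 − 8846.8 = 135990
T ≈ 30.25 °C. Since T > 0 °C, the all-ice-melts assumption holds.

T_f ≈ 30.2 °C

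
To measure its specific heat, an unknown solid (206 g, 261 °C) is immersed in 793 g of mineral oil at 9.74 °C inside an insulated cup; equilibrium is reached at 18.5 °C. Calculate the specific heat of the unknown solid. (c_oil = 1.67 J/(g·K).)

c ≈ 0.232 J/(g·K)

Let T be the final temperature. ΣQ_i = 0:
206·c·(18.5 − 261) + 793·1.67·(18.5 − 9.74) = 0
-49955 c = -11601
c = -11601/-49955 ≈ 0.2322 J/(g·K)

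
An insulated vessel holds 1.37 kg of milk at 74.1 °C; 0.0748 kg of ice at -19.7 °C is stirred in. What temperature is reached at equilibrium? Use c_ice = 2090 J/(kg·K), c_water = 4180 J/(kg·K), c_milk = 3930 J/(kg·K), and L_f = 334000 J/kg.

T_f ≈ 65.1 °C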